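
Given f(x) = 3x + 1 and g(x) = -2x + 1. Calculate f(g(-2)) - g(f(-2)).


f(g(-2)) = 16
g(f(-2)) = 11
Difference = 5

5


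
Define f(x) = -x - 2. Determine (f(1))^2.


f(1) = -3
(-3)^2 = 9

9


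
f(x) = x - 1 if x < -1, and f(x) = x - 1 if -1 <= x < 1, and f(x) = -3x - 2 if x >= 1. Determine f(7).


-23


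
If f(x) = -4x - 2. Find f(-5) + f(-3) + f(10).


f(-5) = 18
f(-3) = 10
f(10) = -42
Sum = -14

-14


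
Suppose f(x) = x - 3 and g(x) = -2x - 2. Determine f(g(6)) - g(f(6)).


-9


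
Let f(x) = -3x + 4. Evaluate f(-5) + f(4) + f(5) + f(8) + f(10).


f(-5) = 19
f(4) = -8
f(5) = -11
f(8) = -20
f(10) = -26
Sum = -46

-46


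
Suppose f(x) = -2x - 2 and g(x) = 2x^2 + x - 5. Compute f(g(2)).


g(2) = 5
f(5) = -12

-12


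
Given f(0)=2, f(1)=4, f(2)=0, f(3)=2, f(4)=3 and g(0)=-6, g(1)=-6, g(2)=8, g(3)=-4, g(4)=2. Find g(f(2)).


f(2) = 0
g(0) = -6

-6


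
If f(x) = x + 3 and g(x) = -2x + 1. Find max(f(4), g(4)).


f(4) = 7
g(4) = -7
max = 7

7


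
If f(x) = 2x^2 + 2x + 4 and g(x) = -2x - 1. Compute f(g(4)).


g(4) = -9
f(-9) = 2*(-9)^2 + 2*(-9) + 4 = 148

148


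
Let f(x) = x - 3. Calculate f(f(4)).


f(4) = 1
f(1) = -2

-2


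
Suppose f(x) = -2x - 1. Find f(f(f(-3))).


f(-3) = 5
f(5) = -11
f(-11) = 21

21


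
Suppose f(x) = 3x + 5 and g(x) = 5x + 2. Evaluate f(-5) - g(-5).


f(-5) = -10
g(-5) = -23
Difference = 13

13


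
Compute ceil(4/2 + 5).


4/2 = 2
2 + 5 = 7
ceil(7) = 7

7


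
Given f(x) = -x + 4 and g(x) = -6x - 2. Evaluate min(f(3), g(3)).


f(3) = 1
g(3) = -20
min = -20

-20


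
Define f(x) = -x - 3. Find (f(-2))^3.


f(-2) = -1
(-1)^3 = -1

-1


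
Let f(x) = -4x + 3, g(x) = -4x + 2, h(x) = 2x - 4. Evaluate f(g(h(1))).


h(1) = -2
g(-2) = 10
f(10) = -37

-37


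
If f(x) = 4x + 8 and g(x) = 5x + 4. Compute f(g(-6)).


g(-6) = -26
f(-26) = -96

-96


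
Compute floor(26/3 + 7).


26/3 = 8.6667
8.6667 + 7 = 15.6667
floor(15.6667) = 15

15


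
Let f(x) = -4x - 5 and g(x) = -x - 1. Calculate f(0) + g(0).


f(0) = -5
g(0) = -1
Sum = -6

-6


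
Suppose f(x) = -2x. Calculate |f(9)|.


f(9) = -18
|-18| = 18

18


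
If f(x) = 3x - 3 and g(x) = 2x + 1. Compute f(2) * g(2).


f(2) = 3
g(2) = 5
Product = 15

15


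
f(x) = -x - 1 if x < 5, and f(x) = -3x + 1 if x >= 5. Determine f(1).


1 satisfies x < 5
f(1) = -2

-2


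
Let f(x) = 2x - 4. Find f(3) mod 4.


f(3) = 2
2 mod 4 = 2

2


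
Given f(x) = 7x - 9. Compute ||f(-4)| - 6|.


31


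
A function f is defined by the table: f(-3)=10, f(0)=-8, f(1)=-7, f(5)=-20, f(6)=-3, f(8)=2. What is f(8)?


Reading from the table at x = 8

2


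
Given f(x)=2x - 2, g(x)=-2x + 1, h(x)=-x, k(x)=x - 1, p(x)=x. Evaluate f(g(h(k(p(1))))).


p(1) = 1
k(1) = 0
h(0) = 0
g(0) = 1
f(1) = 0

0


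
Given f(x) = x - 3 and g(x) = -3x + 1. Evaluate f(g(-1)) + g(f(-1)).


f(g(-1)) = 1
g(f(-1)) = 13
Sum = 14

14


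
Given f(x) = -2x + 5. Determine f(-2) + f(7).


f(-2) = 9
f(7) = -9
Sum = 0

0


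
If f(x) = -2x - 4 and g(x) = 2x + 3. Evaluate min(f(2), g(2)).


-8


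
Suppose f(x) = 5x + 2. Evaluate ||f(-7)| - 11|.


f(-7) = -33
|-33| = 33
|33 - 11| = 22

22


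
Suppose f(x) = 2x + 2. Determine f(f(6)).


f(6) = 14
f(14) = 30

30


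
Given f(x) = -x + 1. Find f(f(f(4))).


f(4) = -3
f(-3) = 4
f(4) = -3

-3


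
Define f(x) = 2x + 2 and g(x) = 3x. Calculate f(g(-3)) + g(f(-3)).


f(g(-3)) = -16
g(f(-3)) = -12
Sum = -28

-28


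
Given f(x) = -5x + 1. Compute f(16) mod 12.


f(16) = -79
-79 mod 12 = 5

5


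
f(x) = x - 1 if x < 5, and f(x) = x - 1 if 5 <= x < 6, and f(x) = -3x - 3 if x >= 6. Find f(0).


0 satisfies x < 5
f(0) = -1

-1


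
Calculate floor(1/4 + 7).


1/4 = 0.25
0.25 + 7 = 7.25
floor(7.25) = 7

7


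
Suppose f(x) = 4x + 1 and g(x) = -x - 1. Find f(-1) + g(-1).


f(-1) = -3
g(-1) = 0
Sum = -3

-3


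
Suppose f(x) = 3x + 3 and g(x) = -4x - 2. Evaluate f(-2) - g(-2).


f(-2) = -3
g(-2) = 6
Difference = -9

-9


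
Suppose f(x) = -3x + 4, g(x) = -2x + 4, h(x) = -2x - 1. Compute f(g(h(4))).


h(4) = -9
g(-9) = 22
f(22) = -62

-62


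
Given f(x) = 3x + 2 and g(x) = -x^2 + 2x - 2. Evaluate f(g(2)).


g(2) = -2
f(-2) = -4

-4


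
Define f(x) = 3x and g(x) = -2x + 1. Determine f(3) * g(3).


f(3) = 9
g(3) = -5
Product = -45

-45


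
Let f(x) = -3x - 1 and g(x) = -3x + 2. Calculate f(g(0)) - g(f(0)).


f(g(0)) = -7
g(f(0)) = 5
Difference = -12

-12


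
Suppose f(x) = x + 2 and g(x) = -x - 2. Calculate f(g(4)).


g(4) = -6
f(-6) = -4

-4


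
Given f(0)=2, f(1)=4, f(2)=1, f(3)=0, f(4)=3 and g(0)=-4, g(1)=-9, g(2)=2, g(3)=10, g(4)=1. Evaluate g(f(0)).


f(0) = 2
g(2) = 2

2


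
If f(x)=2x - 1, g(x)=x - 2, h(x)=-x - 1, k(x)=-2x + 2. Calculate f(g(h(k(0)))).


k(0) = 2
h(2) = -3
g(-3) = -5
f(-5) = -11

-11


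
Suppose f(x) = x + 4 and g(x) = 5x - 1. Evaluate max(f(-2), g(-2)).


f(-2) = 2
g(-2) = -11
max = 2

2


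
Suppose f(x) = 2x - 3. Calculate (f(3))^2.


f(3) = 3
(3)^2 = 9

9


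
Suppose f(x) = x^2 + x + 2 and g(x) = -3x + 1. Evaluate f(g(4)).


g(4) = -11
f(-11) = 1*(-11)^2 + 1*(-11) + 2 = 112

112


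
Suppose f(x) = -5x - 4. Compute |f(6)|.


f(6) = -34
|-34| = 34

34


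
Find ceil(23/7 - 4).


23/7 = 3.2857
3.2857 - 4 = -0.7143
ceil(-0.7143) = 0

0


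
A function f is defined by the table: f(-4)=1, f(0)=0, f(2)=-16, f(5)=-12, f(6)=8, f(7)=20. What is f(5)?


Reading from the table at x = 5

-12


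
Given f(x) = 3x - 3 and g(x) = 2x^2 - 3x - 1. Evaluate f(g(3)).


g(3) = 8
f(8) = 21

21


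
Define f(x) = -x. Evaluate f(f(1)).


f(1) = -1
f(-1) = 1

1


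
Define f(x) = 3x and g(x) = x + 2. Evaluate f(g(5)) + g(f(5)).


38


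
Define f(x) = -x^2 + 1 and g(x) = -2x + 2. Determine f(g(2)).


g(2) = -2
f(-2) = (-1)*(-2)^2 + 1 = -3

-3


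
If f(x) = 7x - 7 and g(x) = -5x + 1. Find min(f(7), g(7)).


f(7) = 42
g(7) = -34
min = -34

-34


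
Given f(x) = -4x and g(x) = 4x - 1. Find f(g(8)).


g(8) = 31
f(31) = -124

-124


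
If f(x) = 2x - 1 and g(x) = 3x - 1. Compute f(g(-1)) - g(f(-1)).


f(g(-1)) = -9
g(f(-1)) = -10
Difference = 1

1


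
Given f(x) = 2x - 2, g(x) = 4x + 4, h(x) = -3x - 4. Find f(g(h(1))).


h(1) = -7
g(-7) = -24
f(-24) = -50

-50


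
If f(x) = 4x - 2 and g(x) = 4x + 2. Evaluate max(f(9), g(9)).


f(9) = 34
g(9) = 38
max = 38

38


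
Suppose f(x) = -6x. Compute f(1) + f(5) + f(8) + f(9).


f(1) = -6
f(5) = -30
f(8) = -48
f(9) = -54
Sum = -138

-138


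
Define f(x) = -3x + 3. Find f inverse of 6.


-1


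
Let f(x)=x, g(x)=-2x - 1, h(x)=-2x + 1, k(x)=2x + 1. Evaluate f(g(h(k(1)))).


9


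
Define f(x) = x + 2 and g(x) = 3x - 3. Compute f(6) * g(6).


f(6) = 8
g(6) = 15
Product = 120

120


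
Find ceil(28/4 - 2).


28/4 = 7
7 - 2 = 5
ceil(5) = 5

5


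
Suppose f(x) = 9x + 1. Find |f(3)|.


f(3) = 28
|28| = 28

28


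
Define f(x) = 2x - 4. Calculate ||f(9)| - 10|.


f(9) = 14
|14| = 14
|14 - 10| = 4

4


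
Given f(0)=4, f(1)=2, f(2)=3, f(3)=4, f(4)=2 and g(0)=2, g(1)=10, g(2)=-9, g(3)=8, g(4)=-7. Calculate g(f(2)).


f(2) = 3
g(3) = 8

8


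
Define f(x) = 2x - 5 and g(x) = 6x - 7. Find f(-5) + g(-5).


f(-5) = -15
g(-5) = -37
Sum = -52

-52


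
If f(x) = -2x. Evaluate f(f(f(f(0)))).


0


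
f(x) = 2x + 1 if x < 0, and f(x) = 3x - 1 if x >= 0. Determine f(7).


7 satisfies x >= 0
f(7) = 20

20


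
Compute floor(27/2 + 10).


23


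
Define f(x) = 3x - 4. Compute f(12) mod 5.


f(12) = 32
32 mod 5 = 2

2


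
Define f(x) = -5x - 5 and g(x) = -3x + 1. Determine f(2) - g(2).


f(2) = -15
g(2) = -5
Difference = -10

-10


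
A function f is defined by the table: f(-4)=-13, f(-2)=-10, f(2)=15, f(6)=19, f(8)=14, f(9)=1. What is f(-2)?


Reading from the table at x = -2

-10


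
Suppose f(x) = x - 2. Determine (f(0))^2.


f(0) = -2
(-2)^2 = 4

4


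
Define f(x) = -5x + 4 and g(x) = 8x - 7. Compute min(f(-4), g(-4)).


-39


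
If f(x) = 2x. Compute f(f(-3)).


f(-3) = -6
f(-6) = -12

-12


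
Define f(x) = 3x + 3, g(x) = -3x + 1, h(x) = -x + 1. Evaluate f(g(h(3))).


24


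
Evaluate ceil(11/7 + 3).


11/7 = 1.5714
1.5714 + 3 = 4.5714
ceil(4.5714) = 5

5


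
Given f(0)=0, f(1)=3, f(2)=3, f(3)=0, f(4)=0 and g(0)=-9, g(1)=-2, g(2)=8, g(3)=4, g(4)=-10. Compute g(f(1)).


f(1) = 3
g(3) = 4

4


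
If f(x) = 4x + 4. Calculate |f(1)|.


f(1) = 8
|8| = 8

8


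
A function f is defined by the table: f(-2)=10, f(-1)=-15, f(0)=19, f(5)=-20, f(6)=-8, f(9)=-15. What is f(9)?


-15


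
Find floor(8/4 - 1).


1


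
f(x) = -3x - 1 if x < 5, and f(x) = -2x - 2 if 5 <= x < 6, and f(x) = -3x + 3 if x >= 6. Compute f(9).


9 satisfies x >= 6
f(9) = -24

-24


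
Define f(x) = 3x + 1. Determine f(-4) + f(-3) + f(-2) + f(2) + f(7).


f(-4) = -11
f(-3) = -8
f(-2) = -5
f(2) = 7
f(7) = 22
Sum = 5

5


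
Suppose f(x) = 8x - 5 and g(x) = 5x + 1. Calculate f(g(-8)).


-317


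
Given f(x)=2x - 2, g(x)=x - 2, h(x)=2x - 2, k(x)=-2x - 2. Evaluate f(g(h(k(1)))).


k(1) = -4
h(-4) = -10
g(-10) = -12
f(-12) = -26

-26


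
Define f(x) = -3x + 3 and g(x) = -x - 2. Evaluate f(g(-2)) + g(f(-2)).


-8


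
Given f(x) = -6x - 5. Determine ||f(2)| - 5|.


f(2) = -17
|-17| = 17
|17 - 5| = 12

12


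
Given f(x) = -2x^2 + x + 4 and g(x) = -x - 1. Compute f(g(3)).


g(3) = -4
f(-4) = (-2)*(-4)^2 + 1*(-4) + 4 = -32

-32


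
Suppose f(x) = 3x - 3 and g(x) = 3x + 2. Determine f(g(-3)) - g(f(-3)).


10


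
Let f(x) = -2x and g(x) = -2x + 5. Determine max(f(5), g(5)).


f(5) = -10
g(5) = -5
max = -5

-5


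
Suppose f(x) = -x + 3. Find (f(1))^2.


f(1) = 2
(2)^2 = 4

4


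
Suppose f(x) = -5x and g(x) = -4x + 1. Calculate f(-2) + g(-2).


f(-2) = 10
g(-2) = 9
Sum = 19

19


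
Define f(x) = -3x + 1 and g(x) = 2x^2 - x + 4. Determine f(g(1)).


-14


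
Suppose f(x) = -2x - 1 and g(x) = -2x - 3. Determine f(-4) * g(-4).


35


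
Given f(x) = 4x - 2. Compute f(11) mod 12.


f(11) = 42
42 mod 12 = 6

6


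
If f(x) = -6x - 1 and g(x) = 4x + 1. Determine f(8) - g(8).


f(8) = -49
g(8) = 33
Difference = -82

-82


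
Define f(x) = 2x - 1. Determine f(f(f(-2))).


f(-2) = -5
f(-5) = -11
f(-11) = -23

-23


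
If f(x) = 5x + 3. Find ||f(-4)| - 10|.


7


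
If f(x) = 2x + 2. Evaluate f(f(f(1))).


f(1) = 4
f(4) = 10
f(10) = 22

22


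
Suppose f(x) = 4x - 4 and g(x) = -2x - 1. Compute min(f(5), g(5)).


f(5) = 16
g(5) = -11
min = -11

-11


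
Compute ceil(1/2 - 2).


1/2 = 0.5
0.5 - 2 = -1.5
ceil(-1.5) = -1

-1


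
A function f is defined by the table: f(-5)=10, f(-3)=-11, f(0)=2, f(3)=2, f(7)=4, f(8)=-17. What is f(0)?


Reading from the table at x = 0

2


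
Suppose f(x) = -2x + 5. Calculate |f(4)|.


3


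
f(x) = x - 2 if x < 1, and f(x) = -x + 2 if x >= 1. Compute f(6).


6 satisfies x >= 1
f(6) = -4

-4


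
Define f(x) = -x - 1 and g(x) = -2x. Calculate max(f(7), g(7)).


f(7) = -8
g(7) = -14
max = -8

-8


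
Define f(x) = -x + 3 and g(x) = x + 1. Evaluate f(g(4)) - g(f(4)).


-2


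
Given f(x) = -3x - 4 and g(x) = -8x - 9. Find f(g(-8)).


g(-8) = 55
f(55) = -169

-169


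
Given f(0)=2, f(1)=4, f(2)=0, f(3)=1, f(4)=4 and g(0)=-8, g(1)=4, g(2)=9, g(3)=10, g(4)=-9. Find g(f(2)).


f(2) = 0
g(0) = -8

-8


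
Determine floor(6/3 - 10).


6/3 = 2
2 - 10 = -8
floor(-8) = -8

-8


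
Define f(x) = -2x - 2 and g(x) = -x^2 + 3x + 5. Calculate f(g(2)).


g(2) = 7
f(7) = -16

-16


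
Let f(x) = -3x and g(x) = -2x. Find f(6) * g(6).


f(6) = -18
g(6) = -12
Product = 216

216


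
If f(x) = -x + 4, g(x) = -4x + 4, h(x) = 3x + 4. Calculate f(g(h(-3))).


h(-3) = -5
g(-5) = 24
f(24) = -20

-20


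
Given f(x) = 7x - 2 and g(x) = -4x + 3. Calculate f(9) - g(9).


f(9) = 61
g(9) = -33
Difference = 94

94


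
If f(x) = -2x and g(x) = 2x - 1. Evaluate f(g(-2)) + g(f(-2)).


17


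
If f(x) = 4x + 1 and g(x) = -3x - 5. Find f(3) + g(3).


f(3) = 13
g(3) = -14
Sum = -1

-1


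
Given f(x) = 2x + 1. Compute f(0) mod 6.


f(0) = 1
1 mod 6 = 1

1


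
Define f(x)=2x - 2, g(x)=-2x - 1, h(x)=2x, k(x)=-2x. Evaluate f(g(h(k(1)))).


k(1) = -2
h(-2) = -4
g(-4) = 7
f(7) = 12

12


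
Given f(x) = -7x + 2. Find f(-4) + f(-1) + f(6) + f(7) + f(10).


f(-4) = 30
f(-1) = 9
f(6) = -40
f(7) = -47
f(10) = -68
Sum = -116

-116


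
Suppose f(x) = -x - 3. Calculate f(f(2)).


f(2) = -5
f(-5) = 2

2


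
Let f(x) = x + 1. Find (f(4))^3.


f(4) = 5
(5)^3 = 125

125


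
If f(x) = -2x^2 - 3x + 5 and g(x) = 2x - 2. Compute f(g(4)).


g(4) = 6
f(6) = (-2)*(6)^2 - 3*(6) + 5 = -85

-85


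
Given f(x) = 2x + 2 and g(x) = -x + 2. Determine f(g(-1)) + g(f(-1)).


f(g(-1)) = 8
g(f(-1)) = 2
Sum = 10

10


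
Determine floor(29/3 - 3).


29/3 = 9.6667
9.6667 - 3 = 6.6667
floor(6.6667) = 6

6


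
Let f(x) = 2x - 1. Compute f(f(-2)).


f(-2) = -5
f(-5) = -11

-11


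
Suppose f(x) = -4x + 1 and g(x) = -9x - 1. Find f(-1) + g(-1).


f(-1) = 5
g(-1) = 8
Sum = 13

13


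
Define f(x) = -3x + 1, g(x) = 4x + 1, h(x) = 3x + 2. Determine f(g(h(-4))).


h(-4) = -10
g(-10) = -39
f(-39) = 118

118


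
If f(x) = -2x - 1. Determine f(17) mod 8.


f(17) = -35
-35 mod 8 = 5

5


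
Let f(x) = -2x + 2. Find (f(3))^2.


f(3) = -4
(-4)^2 = 16

16


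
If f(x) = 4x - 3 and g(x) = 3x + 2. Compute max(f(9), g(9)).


f(9) = 33
g(9) = 29
max = 33

33


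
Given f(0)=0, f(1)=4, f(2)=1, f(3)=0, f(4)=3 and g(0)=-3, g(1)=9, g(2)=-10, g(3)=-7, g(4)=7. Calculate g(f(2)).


f(2) = 1
g(1) = 9

9


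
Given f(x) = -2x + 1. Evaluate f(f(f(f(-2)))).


f(-2) = 5
f(5) = -9
f(-9) = 19
f(19) = -37

-37


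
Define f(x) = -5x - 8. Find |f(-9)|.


f(-9) = 37
|37| = 37

37


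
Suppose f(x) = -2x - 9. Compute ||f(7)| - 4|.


f(7) = -23
|-23| = 23
|23 - 4| = 19

19


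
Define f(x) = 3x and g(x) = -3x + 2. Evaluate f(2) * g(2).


f(2) = 6
g(2) = -4
Product = -24

-24


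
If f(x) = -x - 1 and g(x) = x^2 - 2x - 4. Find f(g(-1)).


g(-1) = -1
f(-1) = 0

0


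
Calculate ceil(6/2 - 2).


6/2 = 3
3 - 2 = 1
ceil(1) = 1

1


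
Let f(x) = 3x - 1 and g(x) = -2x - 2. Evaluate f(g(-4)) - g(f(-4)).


f(g(-4)) = 17
g(f(-4)) = 24
Difference = -7

-7


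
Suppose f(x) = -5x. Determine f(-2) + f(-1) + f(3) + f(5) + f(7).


f(-2) = 10
f(-1) = 5
f(3) = -15
f(5) = -25
f(7) = -35
Sum = -60

-60


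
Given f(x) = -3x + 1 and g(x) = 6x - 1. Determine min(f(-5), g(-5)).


-31


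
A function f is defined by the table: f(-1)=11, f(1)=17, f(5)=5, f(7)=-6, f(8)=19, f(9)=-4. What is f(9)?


-4


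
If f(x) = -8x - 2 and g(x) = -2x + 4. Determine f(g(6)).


62


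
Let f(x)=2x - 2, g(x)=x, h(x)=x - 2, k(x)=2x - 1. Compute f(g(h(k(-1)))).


k(-1) = -3
h(-3) = -5
g(-5) = -5
f(-5) = -12

-12


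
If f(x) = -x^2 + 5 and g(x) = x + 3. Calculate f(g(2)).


g(2) = 5
f(5) = (-1)*(5)^2 + 5 = -20

-20


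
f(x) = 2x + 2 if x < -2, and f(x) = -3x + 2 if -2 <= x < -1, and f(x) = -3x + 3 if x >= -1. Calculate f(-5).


-5 satisfies x < -2
f(-5) = -8

-8


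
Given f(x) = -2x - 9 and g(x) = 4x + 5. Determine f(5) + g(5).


f(5) = -19
g(5) = 25
Sum = 6

6


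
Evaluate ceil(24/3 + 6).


24/3 = 8
8 + 6 = 14
ceil(14) = 14

14


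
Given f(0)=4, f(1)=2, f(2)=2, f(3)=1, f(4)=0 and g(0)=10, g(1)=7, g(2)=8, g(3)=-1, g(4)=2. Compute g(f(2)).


8


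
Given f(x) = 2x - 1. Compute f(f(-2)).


f(-2) = -5
f(-5) = -11

-11


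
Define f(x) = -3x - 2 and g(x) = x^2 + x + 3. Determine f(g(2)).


-29


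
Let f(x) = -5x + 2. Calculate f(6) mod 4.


f(6) = -28
-28 mod 4 = 0

0


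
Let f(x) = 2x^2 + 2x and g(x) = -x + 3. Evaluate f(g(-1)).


g(-1) = 4
f(4) = 2*(4)^2 + 2*(4) = 40

40


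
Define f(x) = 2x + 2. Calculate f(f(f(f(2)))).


62


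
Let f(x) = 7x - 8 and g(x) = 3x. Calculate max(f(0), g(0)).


f(0) = -8
g(0) = 0
max = 0

0


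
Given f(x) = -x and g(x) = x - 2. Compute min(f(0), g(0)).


f(0) = 0
g(0) = -2
min = -2

-2


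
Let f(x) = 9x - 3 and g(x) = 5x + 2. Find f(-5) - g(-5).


f(-5) = -48
g(-5) = -23
Difference = -25

-25


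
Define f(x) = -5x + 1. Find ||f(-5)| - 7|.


f(-5) = 26
|26| = 26
|26 - 7| = 19

19


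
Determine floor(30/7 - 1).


30/7 = 4.2857
4.2857 - 1 = 3.2857
floor(3.2857) = 3

3


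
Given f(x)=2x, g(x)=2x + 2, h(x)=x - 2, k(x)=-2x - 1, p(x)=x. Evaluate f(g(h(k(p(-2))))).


p(-2) = -2
k(-2) = 3
h(3) = 1
g(1) = 4
f(4) = 8

8


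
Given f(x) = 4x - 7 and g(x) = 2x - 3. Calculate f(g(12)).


g(12) = 21
f(21) = 77

77


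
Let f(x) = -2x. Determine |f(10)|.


f(10) = -20
|-20| = 20

20


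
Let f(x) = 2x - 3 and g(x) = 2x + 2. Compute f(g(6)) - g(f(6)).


f(g(6)) = 25
g(f(6)) = 20
Difference = 5

5


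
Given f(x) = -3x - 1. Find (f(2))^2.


f(2) = -7
(-7)^2 = 49

49


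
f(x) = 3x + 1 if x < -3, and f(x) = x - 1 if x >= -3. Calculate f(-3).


-3 satisfies x >= -3
f(-3) = -4

-4


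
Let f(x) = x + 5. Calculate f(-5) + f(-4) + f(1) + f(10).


f(-5) = 0
f(-4) = 1
f(1) = 6
f(10) = 15
Sum = 22

22


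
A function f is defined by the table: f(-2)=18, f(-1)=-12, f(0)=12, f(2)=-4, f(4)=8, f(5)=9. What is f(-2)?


Reading from the table at x = -2

18


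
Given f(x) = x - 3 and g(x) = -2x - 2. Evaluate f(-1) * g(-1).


f(-1) = -4
g(-1) = 0
Product = 0

0


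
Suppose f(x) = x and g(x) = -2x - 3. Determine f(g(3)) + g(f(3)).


f(g(3)) = -9
g(f(3)) = -9
Sum = -18

-18


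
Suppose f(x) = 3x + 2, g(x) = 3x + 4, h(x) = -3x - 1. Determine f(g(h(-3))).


86


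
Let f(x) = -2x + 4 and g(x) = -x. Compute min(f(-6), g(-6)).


f(-6) = 16
g(-6) = 6
min = 6

6


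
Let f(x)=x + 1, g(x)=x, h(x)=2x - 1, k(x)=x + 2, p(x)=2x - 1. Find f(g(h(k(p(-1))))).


p(-1) = -3
k(-3) = -1
h(-1) = -3
g(-3) = -3
f(-3) = -2

-2


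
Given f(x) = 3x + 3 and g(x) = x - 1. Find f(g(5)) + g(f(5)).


32


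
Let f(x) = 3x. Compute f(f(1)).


f(1) = 3
f(3) = 9

9


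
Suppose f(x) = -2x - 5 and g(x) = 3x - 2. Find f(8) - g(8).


-43


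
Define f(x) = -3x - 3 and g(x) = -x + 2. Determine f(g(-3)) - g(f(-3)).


f(g(-3)) = -18
g(f(-3)) = -4
Difference = -14

-14


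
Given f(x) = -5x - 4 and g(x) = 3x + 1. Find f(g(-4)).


g(-4) = -11
f(-11) = 51

51


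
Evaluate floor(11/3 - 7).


-4


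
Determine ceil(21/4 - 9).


21/4 = 5.25
5.25 - 9 = -3.75
ceil(-3.75) = -3

-3


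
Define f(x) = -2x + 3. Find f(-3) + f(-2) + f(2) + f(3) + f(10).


f(-3) = 9
f(-2) = 7
f(2) = -1
f(3) = -3
f(10) = -17
Sum = -5

-5


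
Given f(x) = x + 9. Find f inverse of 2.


Solve x + 9 = 2
x = (2 - 9) / 1 = -7

-7


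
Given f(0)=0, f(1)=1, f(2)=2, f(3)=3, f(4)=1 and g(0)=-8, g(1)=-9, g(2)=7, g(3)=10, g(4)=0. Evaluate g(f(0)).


f(0) = 0
g(0) = -8

-8


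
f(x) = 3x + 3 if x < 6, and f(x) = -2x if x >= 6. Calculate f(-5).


-12


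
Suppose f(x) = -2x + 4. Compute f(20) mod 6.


f(20) = -36
-36 mod 6 = 0

0


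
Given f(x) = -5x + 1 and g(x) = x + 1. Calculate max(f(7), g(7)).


f(7) = -34
g(7) = 8
max = 8

8


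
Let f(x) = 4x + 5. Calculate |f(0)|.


f(0) = 5
|5| = 5

5


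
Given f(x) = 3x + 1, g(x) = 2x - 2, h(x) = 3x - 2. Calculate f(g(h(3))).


h(3) = 7
g(7) = 12
f(12) = 37

37


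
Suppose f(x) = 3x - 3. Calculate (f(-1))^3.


f(-1) = -6
(-6)^3 = -216

-216


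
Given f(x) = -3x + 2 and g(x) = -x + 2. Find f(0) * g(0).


4


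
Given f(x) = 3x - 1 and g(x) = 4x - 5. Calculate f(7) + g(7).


f(7) = 20
g(7) = 23
Sum = 43

43


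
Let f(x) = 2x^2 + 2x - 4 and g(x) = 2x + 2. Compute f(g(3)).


g(3) = 8
f(8) = 2*(8)^2 + 2*(8) - 4 = 140

140


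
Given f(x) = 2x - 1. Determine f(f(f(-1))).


f(-1) = -3
f(-3) = -7
f(-7) = -15

-15


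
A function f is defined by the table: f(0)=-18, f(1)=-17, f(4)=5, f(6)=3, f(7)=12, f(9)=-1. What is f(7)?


Reading from the table at x = 7

12


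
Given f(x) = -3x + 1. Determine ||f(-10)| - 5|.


f(-10) = 31
|31| = 31
|31 - 5| = 26

26


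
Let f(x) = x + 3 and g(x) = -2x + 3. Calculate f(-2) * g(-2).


f(-2) = 1
g(-2) = 7
Product = 7

7


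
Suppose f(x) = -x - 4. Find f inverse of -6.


Solve -x - 4 = -6
x = (-6 + 4) / (-1) = 2

2


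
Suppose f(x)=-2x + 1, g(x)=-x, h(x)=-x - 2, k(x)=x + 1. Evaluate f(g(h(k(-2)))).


k(-2) = -1
h(-1) = -1
g(-1) = 1
f(1) = -1

-1


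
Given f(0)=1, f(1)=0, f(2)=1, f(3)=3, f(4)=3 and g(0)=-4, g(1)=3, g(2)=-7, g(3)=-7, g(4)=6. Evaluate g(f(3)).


f(3) = 3
g(3) = -7

-7


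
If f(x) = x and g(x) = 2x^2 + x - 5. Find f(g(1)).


g(1) = -2
f(-2) = -2

-2


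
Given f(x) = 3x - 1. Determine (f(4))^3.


f(4) = 11
(11)^3 = 1331

1331


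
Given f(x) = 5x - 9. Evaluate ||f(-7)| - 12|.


32


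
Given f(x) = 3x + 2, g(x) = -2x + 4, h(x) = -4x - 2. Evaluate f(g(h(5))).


146


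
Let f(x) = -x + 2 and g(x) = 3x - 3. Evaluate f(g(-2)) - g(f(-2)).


f(g(-2)) = 11
g(f(-2)) = 9
Difference = 2

2


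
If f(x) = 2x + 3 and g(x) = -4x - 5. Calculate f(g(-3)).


g(-3) = 7
f(7) = 17

17


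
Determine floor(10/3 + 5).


10/3 = 3.3333
3.3333 + 5 = 8.3333
floor(8.3333) = 8

8


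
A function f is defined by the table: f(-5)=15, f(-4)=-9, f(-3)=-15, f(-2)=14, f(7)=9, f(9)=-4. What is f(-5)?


Reading from the table at x = -5

15


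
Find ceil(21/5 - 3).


2


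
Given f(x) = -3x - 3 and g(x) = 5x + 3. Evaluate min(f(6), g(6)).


f(6) = -21
g(6) = 33
min = -21

-21


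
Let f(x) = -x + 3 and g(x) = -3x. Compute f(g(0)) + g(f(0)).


f(g(0)) = 3
g(f(0)) = -9
Sum = -6

-6


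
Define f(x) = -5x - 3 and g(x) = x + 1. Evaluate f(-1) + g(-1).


f(-1) = 2
g(-1) = 0
Sum = 2

2


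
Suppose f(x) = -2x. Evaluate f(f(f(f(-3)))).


-48


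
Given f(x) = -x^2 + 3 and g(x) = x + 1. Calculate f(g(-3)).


-1


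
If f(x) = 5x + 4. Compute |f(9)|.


f(9) = 49
|49| = 49

49


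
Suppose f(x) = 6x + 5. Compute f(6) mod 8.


f(6) = 41
41 mod 8 = 1

1


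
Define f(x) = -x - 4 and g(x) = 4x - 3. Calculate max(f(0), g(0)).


-3


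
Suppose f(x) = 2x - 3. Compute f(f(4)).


f(4) = 5
f(5) = 7

7


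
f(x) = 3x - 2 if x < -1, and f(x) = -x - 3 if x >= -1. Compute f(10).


-13


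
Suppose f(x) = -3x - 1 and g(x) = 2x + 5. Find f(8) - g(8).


f(8) = -25
g(8) = 21
Difference = -46

-46


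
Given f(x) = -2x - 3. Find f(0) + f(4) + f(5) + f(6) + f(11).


-67


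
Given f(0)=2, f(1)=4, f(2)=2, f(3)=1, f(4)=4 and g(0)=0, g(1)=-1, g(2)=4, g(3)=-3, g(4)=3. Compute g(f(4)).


f(4) = 4
g(4) = 3

3


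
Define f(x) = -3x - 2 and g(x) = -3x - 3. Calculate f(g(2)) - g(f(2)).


4


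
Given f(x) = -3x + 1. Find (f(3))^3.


-512


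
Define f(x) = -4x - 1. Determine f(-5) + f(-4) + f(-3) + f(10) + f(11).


-41


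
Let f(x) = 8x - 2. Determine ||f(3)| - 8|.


14


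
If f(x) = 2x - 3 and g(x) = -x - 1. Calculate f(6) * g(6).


f(6) = 9
g(6) = -7
Product = -63

-63


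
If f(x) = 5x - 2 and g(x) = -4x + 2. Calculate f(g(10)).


g(10) = -38
f(-38) = -192

-192


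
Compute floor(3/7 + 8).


8


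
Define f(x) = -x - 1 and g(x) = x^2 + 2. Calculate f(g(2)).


-7


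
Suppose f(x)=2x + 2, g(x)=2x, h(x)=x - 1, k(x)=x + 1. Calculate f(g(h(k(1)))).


k(1) = 2
h(2) = 1
g(1) = 2
f(2) = 6

6


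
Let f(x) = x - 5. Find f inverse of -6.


Solve x - 5 = -6
x = (-6 + 5) / 1 = -1

-1


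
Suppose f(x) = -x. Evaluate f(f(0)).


f(0) = 0
f(0) = 0

0


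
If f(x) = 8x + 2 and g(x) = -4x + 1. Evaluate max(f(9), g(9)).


f(9) = 74
g(9) = -35
max = 74

74


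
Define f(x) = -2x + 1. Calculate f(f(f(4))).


f(4) = -7
f(-7) = 15
f(15) = -29

-29


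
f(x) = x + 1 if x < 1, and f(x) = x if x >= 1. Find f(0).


1


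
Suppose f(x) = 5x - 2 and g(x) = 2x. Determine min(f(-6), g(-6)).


-32


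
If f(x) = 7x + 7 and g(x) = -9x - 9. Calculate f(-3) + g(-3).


f(-3) = -14
g(-3) = 18
Sum = 4

4


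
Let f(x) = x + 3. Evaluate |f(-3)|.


f(-3) = 0
|0| = 0

0


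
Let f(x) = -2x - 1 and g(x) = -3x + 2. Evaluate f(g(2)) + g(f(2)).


f(g(2)) = 7
g(f(2)) = 17
Sum = 24

24


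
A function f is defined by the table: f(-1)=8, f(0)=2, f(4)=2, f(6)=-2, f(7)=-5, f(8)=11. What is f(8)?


Reading from the table at x = 8

11


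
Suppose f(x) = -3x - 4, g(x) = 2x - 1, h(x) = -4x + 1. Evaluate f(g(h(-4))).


-103


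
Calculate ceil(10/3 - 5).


10/3 = 3.3333
3.3333 - 5 = -1.6667
ceil(-1.6667) = -1

-1


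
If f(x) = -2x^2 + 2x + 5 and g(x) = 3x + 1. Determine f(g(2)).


g(2) = 7
f(7) = (-2)*(7)^2 + 2*(7) + 5 = -79

-79


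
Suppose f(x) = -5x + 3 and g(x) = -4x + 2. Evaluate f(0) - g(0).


f(0) = 3
g(0) = 2
Difference = 1

1


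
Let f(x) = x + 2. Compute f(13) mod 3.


f(13) = 15
15 mod 3 = 0

0


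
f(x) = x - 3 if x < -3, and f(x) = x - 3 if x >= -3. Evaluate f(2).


2 satisfies x >= -3
f(2) = -1

-1


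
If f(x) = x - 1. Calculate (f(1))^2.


0


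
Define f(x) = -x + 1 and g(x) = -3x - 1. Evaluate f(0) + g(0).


f(0) = 1
g(0) = -1
Sum = 0

0


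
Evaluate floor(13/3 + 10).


13/3 = 4.3333
4.3333 + 10 = 14.3333
floor(14.3333) = 14

14


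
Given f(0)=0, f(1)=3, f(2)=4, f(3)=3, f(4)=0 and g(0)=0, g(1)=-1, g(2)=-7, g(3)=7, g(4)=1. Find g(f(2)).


f(2) = 4
g(4) = 1

1


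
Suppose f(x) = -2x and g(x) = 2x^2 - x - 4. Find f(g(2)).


g(2) = 2
f(2) = -4

-4


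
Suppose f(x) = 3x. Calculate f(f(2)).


f(2) = 6
f(6) = 18

18


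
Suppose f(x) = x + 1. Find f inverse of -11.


-12


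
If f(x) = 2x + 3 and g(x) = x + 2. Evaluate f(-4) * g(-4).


f(-4) = -5
g(-4) = -2
Product = 10

10


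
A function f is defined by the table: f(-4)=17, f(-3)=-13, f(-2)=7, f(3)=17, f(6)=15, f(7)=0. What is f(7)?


Reading from the table at x = 7

0


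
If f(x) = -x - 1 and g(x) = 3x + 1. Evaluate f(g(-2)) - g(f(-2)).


f(g(-2)) = 4
g(f(-2)) = 4
Difference = 0

0


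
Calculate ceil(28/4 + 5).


28/4 = 7
7 + 5 = 12
ceil(12) = 12

12


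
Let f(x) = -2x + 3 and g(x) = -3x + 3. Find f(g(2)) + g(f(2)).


f(g(2)) = 9
g(f(2)) = 6
Sum = 15

15


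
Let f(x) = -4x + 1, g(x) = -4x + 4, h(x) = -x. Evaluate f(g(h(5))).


h(5) = -5
g(-5) = 24
f(24) = -95

-95


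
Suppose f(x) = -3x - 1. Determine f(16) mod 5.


f(16) = -49
-49 mod 5 = 1

1


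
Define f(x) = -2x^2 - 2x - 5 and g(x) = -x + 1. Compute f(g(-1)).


g(-1) = 2
f(2) = (-2)*(2)^2 - 2*(2) - 5 = -17

-17


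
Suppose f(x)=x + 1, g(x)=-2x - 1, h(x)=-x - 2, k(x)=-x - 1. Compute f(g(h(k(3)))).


k(3) = -4
h(-4) = 2
g(2) = -5
f(-5) = -4

-4


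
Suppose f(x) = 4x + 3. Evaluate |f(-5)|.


f(-5) = -17
|-17| = 17

17


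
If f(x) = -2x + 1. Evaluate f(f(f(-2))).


f(-2) = 5
f(5) = -9
f(-9) = 19

19


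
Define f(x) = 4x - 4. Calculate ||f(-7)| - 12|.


20


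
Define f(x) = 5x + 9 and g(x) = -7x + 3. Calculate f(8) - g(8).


f(8) = 49
g(8) = -53
Difference = 102

102


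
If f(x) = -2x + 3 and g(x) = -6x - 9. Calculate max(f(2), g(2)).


f(2) = -1
g(2) = -21
max = -1

-1


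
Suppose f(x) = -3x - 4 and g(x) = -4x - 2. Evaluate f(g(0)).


g(0) = -2
f(-2) = 2

2


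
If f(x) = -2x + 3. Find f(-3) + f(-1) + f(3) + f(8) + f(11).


-21


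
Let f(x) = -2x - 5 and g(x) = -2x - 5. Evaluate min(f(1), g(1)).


f(1) = -7
g(1) = -7
min = -7

-7


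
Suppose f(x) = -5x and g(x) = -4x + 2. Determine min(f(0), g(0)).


0


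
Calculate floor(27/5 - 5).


27/5 = 5.4
5.4 - 5 = 0.4
floor(0.4) = 0

0


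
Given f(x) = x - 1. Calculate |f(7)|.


6


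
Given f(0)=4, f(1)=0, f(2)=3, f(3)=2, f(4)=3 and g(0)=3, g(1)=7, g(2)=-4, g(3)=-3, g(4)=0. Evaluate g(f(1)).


f(1) = 0
g(0) = 3

3


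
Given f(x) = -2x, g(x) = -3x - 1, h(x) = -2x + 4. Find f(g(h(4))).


h(4) = -4
g(-4) = 11
f(11) = -22

-22


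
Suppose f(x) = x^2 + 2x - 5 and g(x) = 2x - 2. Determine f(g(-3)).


g(-3) = -8
f(-8) = 1*(-8)^2 + 2*(-8) - 5 = 43

43


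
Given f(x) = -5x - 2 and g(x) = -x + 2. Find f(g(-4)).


-32


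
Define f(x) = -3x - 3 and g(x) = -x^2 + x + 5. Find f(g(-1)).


-12


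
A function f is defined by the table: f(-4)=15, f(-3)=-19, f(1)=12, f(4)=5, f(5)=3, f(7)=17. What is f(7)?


Reading from the table at x = 7

17


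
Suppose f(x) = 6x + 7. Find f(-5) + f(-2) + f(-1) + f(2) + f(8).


47


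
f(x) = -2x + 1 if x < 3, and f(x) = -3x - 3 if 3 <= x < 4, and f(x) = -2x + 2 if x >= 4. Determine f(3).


3 satisfies 3 <= x < 4
f(3) = -12

-12


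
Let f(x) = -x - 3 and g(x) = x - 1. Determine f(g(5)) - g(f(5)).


f(g(5)) = -7
g(f(5)) = -9
Difference = 2

2


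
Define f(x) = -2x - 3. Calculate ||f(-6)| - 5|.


4


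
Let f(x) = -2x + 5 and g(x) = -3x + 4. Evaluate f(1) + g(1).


4


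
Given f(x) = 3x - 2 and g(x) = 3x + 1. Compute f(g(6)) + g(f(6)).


f(g(6)) = 55
g(f(6)) = 49
Sum = 104

104


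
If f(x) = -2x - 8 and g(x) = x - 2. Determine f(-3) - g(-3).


f(-3) = -2
g(-3) = -5
Difference = 3

3


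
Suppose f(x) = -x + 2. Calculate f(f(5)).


f(5) = -3
f(-3) = 5

5


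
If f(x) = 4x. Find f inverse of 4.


1


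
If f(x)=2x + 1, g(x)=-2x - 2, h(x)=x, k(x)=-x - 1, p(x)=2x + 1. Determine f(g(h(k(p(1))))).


p(1) = 3
k(3) = -4
h(-4) = -4
g(-4) = 6
f(6) = 13

13


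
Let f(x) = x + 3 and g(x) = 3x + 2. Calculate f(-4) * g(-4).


f(-4) = -1
g(-4) = -10
Product = 10

10


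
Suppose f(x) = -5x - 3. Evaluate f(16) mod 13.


f(16) = -83
-83 mod 13 = 8

8


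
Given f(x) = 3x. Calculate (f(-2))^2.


f(-2) = -6
(-6)^2 = 36

36


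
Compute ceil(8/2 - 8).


8/2 = 4
4 - 8 = -4
ceil(-4) = -4

-4


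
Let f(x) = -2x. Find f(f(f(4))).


f(4) = -8
f(-8) = 16
f(16) = -32

-32


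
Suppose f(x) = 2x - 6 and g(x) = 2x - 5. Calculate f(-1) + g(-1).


f(-1) = -8
g(-1) = -7
Sum = -15

-15


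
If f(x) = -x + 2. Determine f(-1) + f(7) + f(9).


f(-1) = 3
f(7) = -5
f(9) = -7
Sum = -9

-9


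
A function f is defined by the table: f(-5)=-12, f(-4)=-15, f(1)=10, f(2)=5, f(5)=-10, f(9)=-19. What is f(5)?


Reading from the table at x = 5

-10


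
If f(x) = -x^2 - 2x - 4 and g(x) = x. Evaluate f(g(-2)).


g(-2) = -2
f(-2) = (-1)*(-2)^2 - 2*(-2) - 4 = -4

-4


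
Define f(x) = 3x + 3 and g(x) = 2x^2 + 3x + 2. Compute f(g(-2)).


g(-2) = 4
f(4) = 15

15


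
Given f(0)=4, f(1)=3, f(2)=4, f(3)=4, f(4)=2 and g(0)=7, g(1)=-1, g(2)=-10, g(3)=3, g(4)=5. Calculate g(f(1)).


f(1) = 3
g(3) = 3

3


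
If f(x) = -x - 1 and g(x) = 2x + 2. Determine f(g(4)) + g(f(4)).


f(g(4)) = -11
g(f(4)) = -8
Sum = -19

-19


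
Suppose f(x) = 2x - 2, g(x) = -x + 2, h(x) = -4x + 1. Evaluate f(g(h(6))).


48


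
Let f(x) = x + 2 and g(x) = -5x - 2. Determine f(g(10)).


g(10) = -52
f(-52) = -50

-50


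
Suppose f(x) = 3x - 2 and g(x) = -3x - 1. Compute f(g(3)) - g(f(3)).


-10


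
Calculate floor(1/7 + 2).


1/7 = 0.1429
0.1429 + 2 = 2.1429
floor(2.1429) = 2

2


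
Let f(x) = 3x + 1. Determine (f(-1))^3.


f(-1) = -2
(-2)^3 = -8

-8


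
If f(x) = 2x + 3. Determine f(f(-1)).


f(-1) = 1
f(1) = 5

5


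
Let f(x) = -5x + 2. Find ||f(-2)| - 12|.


f(-2) = 12
|12| = 12
|12 - 12| = 0

0


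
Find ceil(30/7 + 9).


30/7 = 4.2857
4.2857 + 9 = 13.2857
ceil(13.2857) = 14

14


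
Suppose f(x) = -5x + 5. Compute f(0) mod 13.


f(0) = 5
5 mod 13 = 5

5


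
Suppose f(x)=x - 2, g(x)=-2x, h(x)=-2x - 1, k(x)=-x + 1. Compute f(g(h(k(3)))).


-8


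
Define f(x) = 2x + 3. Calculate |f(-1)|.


f(-1) = 1
|1| = 1

1


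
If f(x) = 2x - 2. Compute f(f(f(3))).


f(3) = 4
f(4) = 6
f(6) = 10

10


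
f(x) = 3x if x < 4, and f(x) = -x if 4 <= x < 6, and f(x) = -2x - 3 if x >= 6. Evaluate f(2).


2 satisfies x < 4
f(2) = 6

6


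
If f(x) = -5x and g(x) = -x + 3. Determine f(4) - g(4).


f(4) = -20
g(4) = -1
Difference = -19

-19


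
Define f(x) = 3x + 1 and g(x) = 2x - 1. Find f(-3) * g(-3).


f(-3) = -8
g(-3) = -7
Product = 56

56


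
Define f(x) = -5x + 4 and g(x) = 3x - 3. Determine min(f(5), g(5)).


f(5) = -21
g(5) = 12
min = -21

-21


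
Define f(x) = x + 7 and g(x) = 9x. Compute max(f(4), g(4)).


f(4) = 11
g(4) = 36
max = 36

36


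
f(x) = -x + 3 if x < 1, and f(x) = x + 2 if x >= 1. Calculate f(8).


10


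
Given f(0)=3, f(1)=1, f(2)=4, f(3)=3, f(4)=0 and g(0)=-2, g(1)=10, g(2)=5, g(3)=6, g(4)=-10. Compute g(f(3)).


f(3) = 3
g(3) = 6

6


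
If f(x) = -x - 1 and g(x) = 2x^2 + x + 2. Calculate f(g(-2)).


g(-2) = 8
f(8) = -9

-9


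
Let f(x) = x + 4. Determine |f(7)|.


f(7) = 11
|11| = 11

11


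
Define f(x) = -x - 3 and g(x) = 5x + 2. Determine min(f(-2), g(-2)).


f(-2) = -1
g(-2) = -8
min = -8

-8


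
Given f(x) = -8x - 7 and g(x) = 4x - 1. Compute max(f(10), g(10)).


f(10) = -87
g(10) = 39
max = 39

39


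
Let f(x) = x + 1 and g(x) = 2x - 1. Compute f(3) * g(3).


20


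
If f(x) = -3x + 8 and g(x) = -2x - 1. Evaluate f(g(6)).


47


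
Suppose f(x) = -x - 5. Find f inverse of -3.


Solve -x - 5 = -3
x = (-3 + 5) / (-1) = -2

-2


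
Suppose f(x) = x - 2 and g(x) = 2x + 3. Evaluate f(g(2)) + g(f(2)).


f(g(2)) = 5
g(f(2)) = 3
Sum = 8

8


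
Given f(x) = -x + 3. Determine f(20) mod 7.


f(20) = -17
-17 mod 7 = 4

4


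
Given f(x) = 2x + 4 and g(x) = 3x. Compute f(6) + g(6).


f(6) = 16
g(6) = 18
Sum = 34

34


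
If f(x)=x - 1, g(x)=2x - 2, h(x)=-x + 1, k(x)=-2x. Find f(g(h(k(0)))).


-1


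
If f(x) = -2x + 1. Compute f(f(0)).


-1


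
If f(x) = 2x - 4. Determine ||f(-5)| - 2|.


f(-5) = -14
|-14| = 14
|14 - 2| = 12

12


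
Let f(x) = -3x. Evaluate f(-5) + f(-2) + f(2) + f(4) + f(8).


f(-5) = 15
f(-2) = 6
f(2) = -6
f(4) = -12
f(8) = -24
Sum = -21

-21


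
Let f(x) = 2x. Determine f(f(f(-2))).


f(-2) = -4
f(-4) = -8
f(-8) = -16

-16


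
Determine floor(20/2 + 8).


20/2 = 10
10 + 8 = 18
floor(18) = 18

18


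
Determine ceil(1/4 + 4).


1/4 = 0.25
0.25 + 4 = 4.25
ceil(4.25) = 5

5


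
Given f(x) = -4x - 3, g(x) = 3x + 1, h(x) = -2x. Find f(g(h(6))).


h(6) = -12
g(-12) = -35
f(-35) = 137

137


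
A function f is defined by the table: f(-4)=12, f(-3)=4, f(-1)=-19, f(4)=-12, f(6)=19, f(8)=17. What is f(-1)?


Reading from the table at x = -1

-19


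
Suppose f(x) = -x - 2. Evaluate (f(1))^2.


f(1) = -3
(-3)^2 = 9

9


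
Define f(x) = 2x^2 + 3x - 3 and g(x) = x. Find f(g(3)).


g(3) = 3
f(3) = 2*(3)^2 + 3*(3) - 3 = 24

24


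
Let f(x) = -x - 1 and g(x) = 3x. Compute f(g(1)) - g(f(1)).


2


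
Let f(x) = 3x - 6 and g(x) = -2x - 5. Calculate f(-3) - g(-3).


-16


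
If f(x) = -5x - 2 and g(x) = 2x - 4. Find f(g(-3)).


g(-3) = -10
f(-10) = 48

48


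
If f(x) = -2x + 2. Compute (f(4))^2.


f(4) = -6
(-6)^2 = 36

36


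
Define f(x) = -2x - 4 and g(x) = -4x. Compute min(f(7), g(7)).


f(7) = -18
g(7) = -28
min = -28

-28


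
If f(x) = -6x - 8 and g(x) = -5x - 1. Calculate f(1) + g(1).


f(1) = -14
g(1) = -6
Sum = -20

-20


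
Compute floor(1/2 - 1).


1/2 = 0.5
0.5 - 1 = -0.5
floor(-0.5) = -1

-1


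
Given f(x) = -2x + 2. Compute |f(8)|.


f(8) = -14
|-14| = 14

14


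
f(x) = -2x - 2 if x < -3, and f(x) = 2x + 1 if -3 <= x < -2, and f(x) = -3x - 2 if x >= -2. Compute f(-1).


1


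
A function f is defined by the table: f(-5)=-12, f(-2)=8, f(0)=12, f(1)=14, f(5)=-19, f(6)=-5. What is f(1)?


14


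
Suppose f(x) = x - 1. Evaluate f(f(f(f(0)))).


f(0) = -1
f(-1) = -2
f(-2) = -3
f(-3) = -4

-4


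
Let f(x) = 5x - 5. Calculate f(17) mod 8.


f(17) = 80
80 mod 8 = 0

0


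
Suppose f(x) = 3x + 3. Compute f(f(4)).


f(4) = 15
f(15) = 48

48


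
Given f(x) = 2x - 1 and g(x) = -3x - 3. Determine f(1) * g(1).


f(1) = 1
g(1) = -6
Product = -6

-6


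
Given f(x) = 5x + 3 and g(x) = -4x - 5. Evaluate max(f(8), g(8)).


f(8) = 43
g(8) = -37
max = 43

43


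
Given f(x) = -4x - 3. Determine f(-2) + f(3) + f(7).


f(-2) = 5
f(3) = -15
f(7) = -31
Sum = -41

-41


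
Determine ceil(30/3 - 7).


3


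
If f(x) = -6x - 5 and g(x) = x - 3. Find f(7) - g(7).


f(7) = -47
g(7) = 4
Difference = -51

-51


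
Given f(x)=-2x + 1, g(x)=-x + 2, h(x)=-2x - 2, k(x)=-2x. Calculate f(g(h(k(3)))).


17


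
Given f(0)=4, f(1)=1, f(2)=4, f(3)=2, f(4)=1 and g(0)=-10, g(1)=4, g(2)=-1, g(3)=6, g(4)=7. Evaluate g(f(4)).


f(4) = 1
g(1) = 4

4


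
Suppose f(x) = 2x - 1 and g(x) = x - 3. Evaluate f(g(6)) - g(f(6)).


-3


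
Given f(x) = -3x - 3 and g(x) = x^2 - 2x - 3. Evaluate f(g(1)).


9


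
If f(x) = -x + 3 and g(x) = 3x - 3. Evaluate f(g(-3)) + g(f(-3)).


f(g(-3)) = 15
g(f(-3)) = 15
Sum = 30

30


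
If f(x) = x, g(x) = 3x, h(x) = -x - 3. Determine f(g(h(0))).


h(0) = -3
g(-3) = -9
f(-9) = -9

-9


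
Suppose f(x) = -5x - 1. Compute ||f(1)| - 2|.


f(1) = -6
|-6| = 6
|6 - 2| = 4

4


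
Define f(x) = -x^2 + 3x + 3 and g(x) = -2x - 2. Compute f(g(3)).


-85


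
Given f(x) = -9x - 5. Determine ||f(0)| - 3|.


f(0) = -5
|-5| = 5
|5 - 3| = 2

2


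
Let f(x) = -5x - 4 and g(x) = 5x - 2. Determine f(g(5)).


g(5) = 23
f(23) = -119

-119


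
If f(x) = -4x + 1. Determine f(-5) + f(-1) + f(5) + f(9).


-28


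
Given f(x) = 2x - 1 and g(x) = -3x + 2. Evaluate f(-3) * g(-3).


f(-3) = -7
g(-3) = 11
Product = -77

-77


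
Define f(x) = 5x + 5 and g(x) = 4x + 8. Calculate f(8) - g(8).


f(8) = 45
g(8) = 40
Difference = 5

5


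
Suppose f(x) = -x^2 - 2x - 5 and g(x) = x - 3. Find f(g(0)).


-8


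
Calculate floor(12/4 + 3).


12/4 = 3
3 + 3 = 6
floor(6) = 6

6


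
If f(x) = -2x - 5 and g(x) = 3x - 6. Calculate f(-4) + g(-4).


f(-4) = 3
g(-4) = -18
Sum = -15

-15


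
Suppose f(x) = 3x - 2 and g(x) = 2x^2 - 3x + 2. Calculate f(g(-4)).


g(-4) = 46
f(46) = 136

136


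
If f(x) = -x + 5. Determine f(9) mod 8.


f(9) = -4
-4 mod 8 = 4

4


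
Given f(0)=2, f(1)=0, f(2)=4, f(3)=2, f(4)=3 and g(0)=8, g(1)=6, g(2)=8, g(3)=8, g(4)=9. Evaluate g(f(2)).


f(2) = 4
g(4) = 9

9
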